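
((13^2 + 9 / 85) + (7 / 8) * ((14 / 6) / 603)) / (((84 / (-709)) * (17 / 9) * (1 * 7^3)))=-147489507337 / 66946410720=-2.20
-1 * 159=-159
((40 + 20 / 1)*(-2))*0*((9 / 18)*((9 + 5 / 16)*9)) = 0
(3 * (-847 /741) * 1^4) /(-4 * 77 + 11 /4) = 308 /27417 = 0.01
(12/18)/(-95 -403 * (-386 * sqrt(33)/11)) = 2090/217784324451 + 311116 * sqrt(33)/217784324451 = 0.00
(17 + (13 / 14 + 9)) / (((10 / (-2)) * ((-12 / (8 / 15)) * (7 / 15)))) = 0.51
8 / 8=1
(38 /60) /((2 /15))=19 /4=4.75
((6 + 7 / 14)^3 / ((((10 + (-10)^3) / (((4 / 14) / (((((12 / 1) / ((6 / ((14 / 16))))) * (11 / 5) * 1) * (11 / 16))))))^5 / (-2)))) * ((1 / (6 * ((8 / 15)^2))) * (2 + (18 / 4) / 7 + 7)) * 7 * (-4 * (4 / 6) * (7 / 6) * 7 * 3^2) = -0.00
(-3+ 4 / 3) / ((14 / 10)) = -25 / 21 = -1.19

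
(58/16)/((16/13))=377/128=2.95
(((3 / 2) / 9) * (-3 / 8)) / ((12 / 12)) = -1 / 16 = -0.06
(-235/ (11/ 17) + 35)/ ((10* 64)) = -361/ 704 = -0.51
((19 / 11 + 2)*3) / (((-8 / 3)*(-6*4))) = 0.17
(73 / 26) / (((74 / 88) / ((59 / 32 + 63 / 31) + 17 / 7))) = 35154537 / 1670032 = 21.05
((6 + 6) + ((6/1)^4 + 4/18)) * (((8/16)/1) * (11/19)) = 64757/171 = 378.70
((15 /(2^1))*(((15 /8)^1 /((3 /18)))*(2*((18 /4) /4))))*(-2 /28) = -6075 /448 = -13.56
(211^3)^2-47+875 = 88245939633589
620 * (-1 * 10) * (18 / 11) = -10145.45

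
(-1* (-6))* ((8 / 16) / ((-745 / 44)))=-132 / 745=-0.18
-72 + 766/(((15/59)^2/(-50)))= -592615.56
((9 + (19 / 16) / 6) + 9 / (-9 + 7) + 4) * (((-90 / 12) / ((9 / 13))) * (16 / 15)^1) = -10855 / 108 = -100.51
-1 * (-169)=169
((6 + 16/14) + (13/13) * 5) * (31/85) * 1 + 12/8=83/14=5.93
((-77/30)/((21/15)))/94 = -11/564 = -0.02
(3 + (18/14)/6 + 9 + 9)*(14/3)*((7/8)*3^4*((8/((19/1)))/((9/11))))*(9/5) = 617463/95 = 6499.61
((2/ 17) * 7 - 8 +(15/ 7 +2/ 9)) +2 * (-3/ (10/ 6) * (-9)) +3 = 30.59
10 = 10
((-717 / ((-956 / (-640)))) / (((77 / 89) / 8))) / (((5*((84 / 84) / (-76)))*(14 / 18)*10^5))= 1461024 / 1684375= 0.87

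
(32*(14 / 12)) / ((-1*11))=-112 / 33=-3.39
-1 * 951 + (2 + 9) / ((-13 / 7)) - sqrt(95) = -12440 / 13 - sqrt(95) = -966.67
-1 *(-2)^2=-4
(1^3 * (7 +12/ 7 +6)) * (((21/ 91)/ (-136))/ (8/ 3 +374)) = -927/ 13984880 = -0.00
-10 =-10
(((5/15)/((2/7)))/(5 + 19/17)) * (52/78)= 119/936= 0.13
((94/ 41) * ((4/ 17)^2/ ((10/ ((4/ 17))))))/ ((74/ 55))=16544/ 7453021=0.00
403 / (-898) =-403 / 898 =-0.45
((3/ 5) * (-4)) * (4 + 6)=-24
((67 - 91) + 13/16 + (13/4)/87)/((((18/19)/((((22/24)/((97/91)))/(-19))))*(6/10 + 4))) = 161286125/670799232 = 0.24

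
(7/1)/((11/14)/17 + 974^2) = 1666/225784899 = 0.00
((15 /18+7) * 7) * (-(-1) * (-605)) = -199045 /6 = -33174.17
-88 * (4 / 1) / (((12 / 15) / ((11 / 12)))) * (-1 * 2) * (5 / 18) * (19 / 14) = 304.10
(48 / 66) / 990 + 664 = 3615484 / 5445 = 664.00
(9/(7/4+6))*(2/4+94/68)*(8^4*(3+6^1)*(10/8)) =53084160/527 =100728.96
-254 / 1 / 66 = -127 / 33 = -3.85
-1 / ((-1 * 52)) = 1 / 52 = 0.02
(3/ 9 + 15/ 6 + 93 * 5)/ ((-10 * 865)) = -0.05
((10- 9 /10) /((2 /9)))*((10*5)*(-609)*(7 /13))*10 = -6714225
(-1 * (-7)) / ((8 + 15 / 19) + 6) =133 / 281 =0.47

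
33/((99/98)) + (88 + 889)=3029/3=1009.67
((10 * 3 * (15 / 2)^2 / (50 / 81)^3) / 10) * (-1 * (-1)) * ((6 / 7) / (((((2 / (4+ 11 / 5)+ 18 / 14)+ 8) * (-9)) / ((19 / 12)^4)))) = -79518355533 / 1779200000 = -44.69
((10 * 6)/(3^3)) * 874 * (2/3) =34960/27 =1294.81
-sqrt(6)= -2.45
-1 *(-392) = 392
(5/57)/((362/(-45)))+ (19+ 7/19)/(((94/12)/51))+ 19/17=699071761/5495522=127.21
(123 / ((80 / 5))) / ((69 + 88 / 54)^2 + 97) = 89667 / 59317792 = 0.00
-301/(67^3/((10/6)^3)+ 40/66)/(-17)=1241625/4555699661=0.00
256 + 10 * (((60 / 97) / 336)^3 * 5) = 2564479708213 / 10017498848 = 256.00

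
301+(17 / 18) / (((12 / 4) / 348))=3695 / 9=410.56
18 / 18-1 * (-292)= 293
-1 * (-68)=68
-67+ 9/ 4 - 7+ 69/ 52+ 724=16993/ 26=653.58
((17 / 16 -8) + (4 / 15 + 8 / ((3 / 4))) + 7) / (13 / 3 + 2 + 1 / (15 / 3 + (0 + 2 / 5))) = 23751 / 14080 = 1.69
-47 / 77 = -0.61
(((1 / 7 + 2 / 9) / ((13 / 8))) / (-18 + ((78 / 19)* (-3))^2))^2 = 1103036944 / 390522850245801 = 0.00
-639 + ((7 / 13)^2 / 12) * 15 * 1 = -431719 / 676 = -638.64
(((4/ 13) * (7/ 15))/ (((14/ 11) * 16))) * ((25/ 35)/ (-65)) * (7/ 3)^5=-26411/ 4928040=-0.01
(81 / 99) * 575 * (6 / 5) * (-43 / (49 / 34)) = -9079020 / 539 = -16844.19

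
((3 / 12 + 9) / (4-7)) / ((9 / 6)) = -37 / 18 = -2.06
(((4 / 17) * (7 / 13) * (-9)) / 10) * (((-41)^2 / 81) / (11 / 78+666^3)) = -47068 / 5875671010245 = -0.00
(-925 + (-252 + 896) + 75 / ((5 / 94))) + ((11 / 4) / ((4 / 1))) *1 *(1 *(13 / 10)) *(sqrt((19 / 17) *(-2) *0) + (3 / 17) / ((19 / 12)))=14587967 / 12920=1129.10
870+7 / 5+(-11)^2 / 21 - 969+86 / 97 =-926341 / 10185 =-90.95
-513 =-513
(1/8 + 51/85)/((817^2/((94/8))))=1363/106798240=0.00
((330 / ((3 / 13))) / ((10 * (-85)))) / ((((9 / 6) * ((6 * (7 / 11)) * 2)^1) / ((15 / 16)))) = -1573 / 11424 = -0.14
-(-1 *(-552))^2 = -304704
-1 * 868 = -868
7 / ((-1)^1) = -7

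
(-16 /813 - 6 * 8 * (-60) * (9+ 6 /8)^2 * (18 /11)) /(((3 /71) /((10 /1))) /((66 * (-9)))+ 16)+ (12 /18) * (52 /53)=2713823627324296 /96919182831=28000.89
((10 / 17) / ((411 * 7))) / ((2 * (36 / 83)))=0.00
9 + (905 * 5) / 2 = 4543 / 2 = 2271.50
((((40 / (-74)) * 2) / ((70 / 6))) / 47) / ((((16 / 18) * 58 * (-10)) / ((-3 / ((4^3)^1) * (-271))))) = 21951 / 451861760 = 0.00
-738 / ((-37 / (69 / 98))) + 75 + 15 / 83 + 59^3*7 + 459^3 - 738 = 14767946344009 / 150479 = 98139583.22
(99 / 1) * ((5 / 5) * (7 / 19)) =693 / 19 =36.47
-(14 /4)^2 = -49 /4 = -12.25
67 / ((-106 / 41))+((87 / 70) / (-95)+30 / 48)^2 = -957791801363 / 37500680000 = -25.54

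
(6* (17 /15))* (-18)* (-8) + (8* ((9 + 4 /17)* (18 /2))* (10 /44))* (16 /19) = 1106.46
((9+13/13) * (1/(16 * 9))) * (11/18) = 55/1296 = 0.04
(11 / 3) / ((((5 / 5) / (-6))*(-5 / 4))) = 17.60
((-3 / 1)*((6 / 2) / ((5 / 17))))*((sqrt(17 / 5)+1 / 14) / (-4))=153 / 280+153*sqrt(85) / 100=14.65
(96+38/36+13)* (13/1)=25753/18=1430.72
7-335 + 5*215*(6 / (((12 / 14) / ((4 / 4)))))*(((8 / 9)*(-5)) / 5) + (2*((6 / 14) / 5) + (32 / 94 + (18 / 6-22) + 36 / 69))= -2395473751 / 340515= -7034.86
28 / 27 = 1.04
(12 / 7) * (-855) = -10260 / 7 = -1465.71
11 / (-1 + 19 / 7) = 77 / 12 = 6.42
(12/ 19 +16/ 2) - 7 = 31/ 19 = 1.63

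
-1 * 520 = -520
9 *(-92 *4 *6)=-19872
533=533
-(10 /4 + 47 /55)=-369 /110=-3.35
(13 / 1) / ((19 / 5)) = 65 / 19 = 3.42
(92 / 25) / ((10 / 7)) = 322 / 125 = 2.58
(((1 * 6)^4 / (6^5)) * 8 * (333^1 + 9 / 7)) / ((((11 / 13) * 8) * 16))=2535 / 616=4.12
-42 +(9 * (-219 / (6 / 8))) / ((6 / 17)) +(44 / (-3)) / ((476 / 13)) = -2673359 / 357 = -7488.40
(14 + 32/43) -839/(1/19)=-684829/43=-15926.26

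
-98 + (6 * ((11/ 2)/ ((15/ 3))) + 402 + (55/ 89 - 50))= 116242/ 445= 261.22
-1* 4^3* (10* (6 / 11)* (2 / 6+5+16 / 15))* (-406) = 9977856 / 11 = 907077.82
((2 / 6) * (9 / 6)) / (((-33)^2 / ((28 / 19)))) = 14 / 20691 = 0.00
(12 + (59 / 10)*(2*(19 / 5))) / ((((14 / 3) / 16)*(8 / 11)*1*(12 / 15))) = 6699 / 20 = 334.95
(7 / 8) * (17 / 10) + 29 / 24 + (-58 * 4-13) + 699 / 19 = -937147 / 4560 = -205.51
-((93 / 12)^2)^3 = -887503681 / 4096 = -216675.70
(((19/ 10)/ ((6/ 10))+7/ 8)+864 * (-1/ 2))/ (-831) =10271/ 19944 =0.51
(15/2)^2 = 56.25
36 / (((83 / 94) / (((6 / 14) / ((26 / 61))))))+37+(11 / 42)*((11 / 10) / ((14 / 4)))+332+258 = 1059657629 / 1586130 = 668.08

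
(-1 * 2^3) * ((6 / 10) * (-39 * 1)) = 936 / 5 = 187.20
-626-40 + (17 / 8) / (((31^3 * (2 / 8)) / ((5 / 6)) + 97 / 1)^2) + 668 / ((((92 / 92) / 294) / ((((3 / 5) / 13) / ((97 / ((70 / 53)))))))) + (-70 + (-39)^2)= 991051426651524987 / 1090962864511234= 908.42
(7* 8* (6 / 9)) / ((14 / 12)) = 32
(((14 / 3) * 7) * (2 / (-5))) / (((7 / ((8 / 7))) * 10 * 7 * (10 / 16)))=-128 / 2625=-0.05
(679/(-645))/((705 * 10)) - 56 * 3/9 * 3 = -254646679/4547250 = -56.00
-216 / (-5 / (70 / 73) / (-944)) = -2854656 / 73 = -39104.88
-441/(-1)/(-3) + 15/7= -1014/7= -144.86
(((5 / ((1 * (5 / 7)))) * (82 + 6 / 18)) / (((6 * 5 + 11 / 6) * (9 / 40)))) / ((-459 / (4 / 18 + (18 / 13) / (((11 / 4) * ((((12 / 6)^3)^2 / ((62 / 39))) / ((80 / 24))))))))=-46980920 / 1015470027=-0.05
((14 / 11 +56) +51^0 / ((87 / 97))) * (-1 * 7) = -391139 / 957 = -408.71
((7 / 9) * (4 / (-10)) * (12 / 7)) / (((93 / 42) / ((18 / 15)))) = -224 / 775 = -0.29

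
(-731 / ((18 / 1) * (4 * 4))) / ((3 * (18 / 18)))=-731 / 864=-0.85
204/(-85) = -12/5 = -2.40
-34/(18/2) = -34/9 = -3.78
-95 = -95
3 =3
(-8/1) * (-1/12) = 2/3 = 0.67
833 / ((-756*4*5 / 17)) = -2023 / 2160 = -0.94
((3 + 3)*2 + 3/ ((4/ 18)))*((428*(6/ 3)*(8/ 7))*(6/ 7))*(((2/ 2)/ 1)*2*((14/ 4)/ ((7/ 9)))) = 9429696/ 49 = 192442.78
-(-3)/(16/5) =15/16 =0.94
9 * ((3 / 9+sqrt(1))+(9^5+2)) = 531471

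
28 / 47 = 0.60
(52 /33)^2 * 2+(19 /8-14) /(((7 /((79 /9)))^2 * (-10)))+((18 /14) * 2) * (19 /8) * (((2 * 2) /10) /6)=7.20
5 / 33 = 0.15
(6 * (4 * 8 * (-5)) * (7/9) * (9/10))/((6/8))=-896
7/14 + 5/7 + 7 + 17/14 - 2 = 52/7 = 7.43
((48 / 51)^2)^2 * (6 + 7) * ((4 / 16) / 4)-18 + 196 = 14919986 / 83521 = 178.64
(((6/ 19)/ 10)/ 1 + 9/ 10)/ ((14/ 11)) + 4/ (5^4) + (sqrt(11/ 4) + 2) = sqrt(11)/ 2 + 910503/ 332500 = 4.40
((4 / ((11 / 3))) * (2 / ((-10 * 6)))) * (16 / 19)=-32 / 1045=-0.03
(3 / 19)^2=9 / 361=0.02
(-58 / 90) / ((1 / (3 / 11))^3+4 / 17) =-1479 / 113675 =-0.01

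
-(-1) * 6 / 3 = 2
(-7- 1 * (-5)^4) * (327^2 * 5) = -337895640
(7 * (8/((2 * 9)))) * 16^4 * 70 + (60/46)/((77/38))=227485952020/15939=14272285.09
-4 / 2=-2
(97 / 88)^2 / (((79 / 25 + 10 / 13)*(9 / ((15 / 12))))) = 0.04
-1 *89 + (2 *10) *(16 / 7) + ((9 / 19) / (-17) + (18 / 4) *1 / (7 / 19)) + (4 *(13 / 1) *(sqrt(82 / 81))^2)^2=81294949321 / 29668842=2740.08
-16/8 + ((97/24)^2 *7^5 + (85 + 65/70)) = 1107297841/4032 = 274627.44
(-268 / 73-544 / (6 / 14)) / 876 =-69697 / 47961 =-1.45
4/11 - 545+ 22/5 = -540.24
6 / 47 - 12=-558 / 47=-11.87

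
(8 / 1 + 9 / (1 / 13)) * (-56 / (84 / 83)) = -20750 / 3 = -6916.67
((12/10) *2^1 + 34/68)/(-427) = -29/4270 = -0.01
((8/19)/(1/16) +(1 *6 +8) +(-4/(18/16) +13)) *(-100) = -3018.13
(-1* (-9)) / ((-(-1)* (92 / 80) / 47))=8460 / 23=367.83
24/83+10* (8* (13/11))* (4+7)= 86344/83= 1040.29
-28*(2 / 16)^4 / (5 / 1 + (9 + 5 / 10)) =-7 / 14848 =-0.00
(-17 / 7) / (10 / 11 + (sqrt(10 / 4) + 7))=-32538 / 101731 + 2057 * sqrt(10) / 101731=-0.26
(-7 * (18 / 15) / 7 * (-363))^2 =4743684 / 25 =189747.36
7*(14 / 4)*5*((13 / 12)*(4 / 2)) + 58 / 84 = 266.11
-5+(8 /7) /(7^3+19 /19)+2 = -902 /301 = -3.00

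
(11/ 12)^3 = 0.77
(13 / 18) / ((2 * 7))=13 / 252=0.05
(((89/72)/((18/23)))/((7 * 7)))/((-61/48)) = -2047/80703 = -0.03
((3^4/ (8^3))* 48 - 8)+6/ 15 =-1/ 160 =-0.01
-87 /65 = -1.34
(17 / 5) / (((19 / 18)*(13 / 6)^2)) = 11016 / 16055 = 0.69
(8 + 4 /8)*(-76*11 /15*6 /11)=-1292 /5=-258.40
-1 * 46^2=-2116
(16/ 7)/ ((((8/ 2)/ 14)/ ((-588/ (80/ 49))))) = -14406/ 5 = -2881.20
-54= -54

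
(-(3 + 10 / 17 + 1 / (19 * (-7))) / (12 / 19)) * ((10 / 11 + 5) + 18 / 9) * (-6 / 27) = 10672 / 1071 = 9.96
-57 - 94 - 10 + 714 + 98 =651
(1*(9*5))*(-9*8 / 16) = -405 / 2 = -202.50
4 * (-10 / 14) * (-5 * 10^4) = 1000000 / 7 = 142857.14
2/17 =0.12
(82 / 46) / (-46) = -41 / 1058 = -0.04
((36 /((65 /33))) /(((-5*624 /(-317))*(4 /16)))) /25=31383 /105625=0.30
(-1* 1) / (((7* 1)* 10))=-0.01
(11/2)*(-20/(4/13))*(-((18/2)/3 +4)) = 5005/2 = 2502.50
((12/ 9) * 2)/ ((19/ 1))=8/ 57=0.14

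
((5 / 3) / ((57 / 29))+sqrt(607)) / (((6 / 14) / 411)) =139055 / 171+959 * sqrt(607) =24440.42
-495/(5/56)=-5544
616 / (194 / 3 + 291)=168 / 97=1.73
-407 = -407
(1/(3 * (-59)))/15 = -1/2655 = -0.00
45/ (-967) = -0.05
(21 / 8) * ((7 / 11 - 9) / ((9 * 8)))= -161 / 528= -0.30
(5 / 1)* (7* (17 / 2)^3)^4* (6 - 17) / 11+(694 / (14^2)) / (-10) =-1713623089696104152553 / 1003520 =-1707612294419746.64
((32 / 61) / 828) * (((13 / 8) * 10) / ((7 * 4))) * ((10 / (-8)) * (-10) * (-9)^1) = -1625 / 39284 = -0.04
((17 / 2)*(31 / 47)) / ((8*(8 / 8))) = 527 / 752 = 0.70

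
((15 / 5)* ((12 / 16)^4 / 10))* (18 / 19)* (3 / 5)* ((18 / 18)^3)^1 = 6561 / 121600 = 0.05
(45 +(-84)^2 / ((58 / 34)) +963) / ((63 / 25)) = 59200 / 29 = 2041.38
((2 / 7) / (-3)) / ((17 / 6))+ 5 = 591 / 119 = 4.97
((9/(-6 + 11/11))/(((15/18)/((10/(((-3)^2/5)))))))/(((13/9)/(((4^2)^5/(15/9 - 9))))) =169869312/143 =1187897.29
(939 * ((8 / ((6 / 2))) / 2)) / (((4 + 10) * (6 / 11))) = 3443 / 21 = 163.95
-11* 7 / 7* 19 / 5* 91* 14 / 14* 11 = -209209 / 5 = -41841.80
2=2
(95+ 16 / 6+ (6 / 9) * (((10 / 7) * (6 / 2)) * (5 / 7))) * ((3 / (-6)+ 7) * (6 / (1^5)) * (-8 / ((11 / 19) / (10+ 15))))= -724055800 / 539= -1343331.73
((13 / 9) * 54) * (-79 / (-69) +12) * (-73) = -1721486 / 23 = -74847.22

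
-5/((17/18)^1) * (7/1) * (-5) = 3150/17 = 185.29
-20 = -20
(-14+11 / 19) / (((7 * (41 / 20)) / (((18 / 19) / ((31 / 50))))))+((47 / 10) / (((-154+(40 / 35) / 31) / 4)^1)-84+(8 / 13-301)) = -103533850423908 / 268267014925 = -385.94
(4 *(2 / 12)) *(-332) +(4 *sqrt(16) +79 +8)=-355 / 3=-118.33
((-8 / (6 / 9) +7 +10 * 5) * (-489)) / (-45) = 489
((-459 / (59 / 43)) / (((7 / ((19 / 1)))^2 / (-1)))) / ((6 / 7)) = 2375019 / 826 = 2875.33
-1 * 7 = -7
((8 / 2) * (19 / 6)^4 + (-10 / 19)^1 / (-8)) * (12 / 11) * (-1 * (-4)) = 9906016 / 5643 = 1755.45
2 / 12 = 1 / 6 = 0.17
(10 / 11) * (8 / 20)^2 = 0.15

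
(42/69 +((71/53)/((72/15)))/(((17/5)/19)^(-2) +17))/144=10894243/2552995584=0.00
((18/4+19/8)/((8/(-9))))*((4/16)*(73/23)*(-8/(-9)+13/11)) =-12.71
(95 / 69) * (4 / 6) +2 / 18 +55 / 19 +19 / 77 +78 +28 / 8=17296355 / 201894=85.67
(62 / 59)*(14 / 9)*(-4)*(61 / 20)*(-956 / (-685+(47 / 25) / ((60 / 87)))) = -27.94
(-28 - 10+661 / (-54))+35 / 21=-2623 / 54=-48.57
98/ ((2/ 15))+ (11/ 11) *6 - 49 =692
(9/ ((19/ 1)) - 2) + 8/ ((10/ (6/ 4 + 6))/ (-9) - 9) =-593/ 247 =-2.40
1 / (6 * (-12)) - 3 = -217 / 72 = -3.01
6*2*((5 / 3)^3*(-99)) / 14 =-2750 / 7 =-392.86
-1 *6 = -6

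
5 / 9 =0.56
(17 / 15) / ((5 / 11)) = 2.49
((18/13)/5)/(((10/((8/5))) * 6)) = 0.01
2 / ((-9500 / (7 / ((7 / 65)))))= -13 / 950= -0.01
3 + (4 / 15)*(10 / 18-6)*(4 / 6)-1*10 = -3227 / 405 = -7.97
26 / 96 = 13 / 48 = 0.27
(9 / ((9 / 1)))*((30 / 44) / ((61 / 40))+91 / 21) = 9623 / 2013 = 4.78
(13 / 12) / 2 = 13 / 24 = 0.54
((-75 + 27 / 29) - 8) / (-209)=2380 / 6061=0.39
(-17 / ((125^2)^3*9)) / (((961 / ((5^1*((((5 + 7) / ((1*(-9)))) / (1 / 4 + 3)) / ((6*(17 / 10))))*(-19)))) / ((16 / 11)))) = -4864 / 1698495941162109375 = -0.00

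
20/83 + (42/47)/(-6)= 359/3901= 0.09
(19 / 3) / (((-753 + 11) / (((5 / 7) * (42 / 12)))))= -95 / 4452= -0.02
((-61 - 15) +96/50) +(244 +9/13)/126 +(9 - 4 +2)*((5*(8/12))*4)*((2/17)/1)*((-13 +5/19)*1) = -211.99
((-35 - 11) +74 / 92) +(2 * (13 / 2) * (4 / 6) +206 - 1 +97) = 36635 / 138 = 265.47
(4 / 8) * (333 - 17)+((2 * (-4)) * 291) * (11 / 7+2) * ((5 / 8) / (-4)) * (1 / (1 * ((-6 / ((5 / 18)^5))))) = 157.64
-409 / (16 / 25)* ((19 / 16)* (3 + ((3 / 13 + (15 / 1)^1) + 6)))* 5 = -305983125 / 3328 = -91942.04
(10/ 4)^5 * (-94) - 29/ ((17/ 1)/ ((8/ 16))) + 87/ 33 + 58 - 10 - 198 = -27909089/ 2992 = -9327.90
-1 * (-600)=600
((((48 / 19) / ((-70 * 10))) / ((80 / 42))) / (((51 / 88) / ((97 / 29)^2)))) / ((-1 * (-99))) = -0.00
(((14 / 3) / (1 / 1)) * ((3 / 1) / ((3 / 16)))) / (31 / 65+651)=7280 / 63519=0.11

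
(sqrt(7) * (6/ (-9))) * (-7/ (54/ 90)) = 70 * sqrt(7)/ 9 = 20.58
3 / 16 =0.19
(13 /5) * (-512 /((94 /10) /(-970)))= 6456320 /47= 137368.51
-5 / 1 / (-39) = 5 / 39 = 0.13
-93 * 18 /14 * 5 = -4185 /7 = -597.86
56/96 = 7/12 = 0.58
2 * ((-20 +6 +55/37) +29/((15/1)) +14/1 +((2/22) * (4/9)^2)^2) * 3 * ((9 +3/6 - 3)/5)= 6530022278/244779975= 26.68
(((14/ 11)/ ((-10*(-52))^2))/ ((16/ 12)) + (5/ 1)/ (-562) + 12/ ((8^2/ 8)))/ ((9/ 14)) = 17447871707/ 7522257600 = 2.32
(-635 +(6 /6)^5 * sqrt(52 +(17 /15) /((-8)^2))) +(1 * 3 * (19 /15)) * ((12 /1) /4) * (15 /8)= -4909 /8 +sqrt(749055) /120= -606.41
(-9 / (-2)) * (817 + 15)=3744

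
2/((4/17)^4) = 83521/128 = 652.51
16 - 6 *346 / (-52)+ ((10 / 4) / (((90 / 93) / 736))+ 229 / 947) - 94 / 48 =192597213 / 98488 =1955.54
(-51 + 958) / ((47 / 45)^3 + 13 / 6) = 165300750 / 602521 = 274.35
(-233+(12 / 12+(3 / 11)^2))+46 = -22497 / 121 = -185.93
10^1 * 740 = 7400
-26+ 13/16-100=-2003/16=-125.19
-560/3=-186.67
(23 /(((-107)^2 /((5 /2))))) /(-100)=-0.00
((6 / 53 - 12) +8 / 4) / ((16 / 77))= -10087 / 212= -47.58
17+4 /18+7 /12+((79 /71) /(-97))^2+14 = 54308455181 /1707507684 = 31.81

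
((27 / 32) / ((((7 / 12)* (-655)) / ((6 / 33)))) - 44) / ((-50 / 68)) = 59.84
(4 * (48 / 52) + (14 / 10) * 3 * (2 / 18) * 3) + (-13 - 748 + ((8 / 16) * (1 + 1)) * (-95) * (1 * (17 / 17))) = -55309 / 65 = -850.91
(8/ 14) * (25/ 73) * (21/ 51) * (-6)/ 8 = -75/ 1241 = -0.06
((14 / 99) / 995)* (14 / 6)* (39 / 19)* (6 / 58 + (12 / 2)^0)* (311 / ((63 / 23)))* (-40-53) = -1291431232 / 162828765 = -7.93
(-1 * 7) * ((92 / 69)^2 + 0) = -112 / 9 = -12.44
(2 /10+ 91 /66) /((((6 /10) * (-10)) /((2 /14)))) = -521 /13860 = -0.04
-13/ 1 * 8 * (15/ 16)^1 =-97.50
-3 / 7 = -0.43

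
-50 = -50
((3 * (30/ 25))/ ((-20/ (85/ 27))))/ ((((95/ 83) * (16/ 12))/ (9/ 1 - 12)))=4233/ 3800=1.11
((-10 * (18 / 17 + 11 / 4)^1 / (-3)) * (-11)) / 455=-407 / 1326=-0.31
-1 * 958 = -958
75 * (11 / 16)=825 / 16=51.56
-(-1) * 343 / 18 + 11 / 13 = 4657 / 234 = 19.90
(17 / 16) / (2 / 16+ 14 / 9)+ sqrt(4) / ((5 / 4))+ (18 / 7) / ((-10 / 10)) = -2873 / 8470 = -0.34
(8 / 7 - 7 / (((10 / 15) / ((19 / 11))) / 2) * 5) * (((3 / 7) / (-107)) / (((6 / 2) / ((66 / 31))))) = 83262 / 162533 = 0.51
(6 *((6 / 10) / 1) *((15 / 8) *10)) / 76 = 135 / 152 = 0.89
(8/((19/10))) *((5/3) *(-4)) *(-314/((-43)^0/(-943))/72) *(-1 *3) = 59220400/171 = 346318.13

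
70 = 70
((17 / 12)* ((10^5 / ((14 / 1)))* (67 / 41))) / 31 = 14237500 / 26691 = 533.42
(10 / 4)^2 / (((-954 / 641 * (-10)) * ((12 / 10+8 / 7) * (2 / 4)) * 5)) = 22435 / 312912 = 0.07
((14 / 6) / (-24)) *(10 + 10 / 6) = -1.13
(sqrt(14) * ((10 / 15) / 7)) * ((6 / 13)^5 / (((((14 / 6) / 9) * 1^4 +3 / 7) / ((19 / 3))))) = 443232 * sqrt(14) / 24134045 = 0.07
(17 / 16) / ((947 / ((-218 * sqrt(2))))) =-1853 * sqrt(2) / 7576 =-0.35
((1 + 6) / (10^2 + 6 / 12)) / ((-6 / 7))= -49 / 603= -0.08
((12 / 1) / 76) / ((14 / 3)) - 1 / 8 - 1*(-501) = 532967 / 1064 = 500.91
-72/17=-4.24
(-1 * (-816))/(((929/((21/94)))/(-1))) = -8568/43663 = -0.20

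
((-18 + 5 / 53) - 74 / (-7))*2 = -14.67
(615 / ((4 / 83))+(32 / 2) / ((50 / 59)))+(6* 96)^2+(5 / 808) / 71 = 494162401771 / 1434200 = 344556.13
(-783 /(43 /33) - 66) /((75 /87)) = -831633 /1075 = -773.61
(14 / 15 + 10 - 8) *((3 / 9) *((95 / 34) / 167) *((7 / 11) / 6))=133 / 76653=0.00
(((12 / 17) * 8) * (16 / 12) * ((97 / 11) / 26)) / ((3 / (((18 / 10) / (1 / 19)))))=353856 / 12155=29.11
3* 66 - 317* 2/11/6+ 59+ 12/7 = 57544/231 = 249.11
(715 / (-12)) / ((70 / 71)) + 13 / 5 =-48581 / 840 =-57.83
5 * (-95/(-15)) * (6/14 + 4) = 2945/21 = 140.24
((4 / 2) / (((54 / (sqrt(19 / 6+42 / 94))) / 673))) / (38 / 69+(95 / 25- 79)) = -77395 * sqrt(287358) / 65363652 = -0.63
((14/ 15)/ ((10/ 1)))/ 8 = 7/ 600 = 0.01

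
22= 22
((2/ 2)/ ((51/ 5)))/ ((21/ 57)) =95/ 357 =0.27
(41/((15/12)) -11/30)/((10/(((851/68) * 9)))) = 365.30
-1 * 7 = -7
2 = 2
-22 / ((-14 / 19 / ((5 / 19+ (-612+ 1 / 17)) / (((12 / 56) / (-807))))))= 1169231096 / 17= 68778299.76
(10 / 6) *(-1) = -5 / 3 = -1.67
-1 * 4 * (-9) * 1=36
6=6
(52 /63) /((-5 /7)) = -1.16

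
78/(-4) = -39/2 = -19.50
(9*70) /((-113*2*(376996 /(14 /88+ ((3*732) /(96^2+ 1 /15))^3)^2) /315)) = -39951083661954503170739337833010878025 /575627772167105432497922662203241125213248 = -0.00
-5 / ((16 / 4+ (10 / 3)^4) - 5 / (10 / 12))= -0.04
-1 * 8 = -8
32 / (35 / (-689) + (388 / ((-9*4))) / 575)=-57049200 / 123979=-460.15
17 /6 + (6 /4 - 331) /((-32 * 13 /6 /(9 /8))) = 81667 /9984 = 8.18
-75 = -75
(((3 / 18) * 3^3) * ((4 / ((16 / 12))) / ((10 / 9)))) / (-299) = -243 / 5980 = -0.04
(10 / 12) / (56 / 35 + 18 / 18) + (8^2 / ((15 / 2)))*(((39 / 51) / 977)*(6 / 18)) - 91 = -1762088591 / 19432530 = -90.68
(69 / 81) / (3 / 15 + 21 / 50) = 1150 / 837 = 1.37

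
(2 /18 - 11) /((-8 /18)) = 49 /2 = 24.50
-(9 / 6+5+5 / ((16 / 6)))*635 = -42545 / 8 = -5318.12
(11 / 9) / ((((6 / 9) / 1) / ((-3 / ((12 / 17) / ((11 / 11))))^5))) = -15618427 / 6144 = -2542.06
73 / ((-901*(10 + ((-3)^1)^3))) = 73 / 15317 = 0.00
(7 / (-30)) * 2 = -7 / 15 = -0.47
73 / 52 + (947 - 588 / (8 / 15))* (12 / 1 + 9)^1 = -169733 / 52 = -3264.10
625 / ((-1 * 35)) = -125 / 7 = -17.86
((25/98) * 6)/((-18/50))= -625/147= -4.25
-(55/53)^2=-3025/2809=-1.08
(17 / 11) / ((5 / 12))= 204 / 55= 3.71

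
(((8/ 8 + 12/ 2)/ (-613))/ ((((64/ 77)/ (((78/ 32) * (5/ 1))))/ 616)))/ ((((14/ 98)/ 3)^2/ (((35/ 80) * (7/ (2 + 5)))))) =-19900.33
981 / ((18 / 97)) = 10573 / 2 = 5286.50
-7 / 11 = -0.64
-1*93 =-93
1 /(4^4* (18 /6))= 1 /768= 0.00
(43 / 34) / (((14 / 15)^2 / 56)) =9675 / 119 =81.30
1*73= 73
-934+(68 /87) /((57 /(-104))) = -4638778 /4959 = -935.43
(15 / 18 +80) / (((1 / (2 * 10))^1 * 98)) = 2425 / 147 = 16.50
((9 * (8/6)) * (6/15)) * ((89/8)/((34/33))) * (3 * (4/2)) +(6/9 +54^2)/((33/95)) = 73273117/8415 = 8707.44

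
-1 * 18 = -18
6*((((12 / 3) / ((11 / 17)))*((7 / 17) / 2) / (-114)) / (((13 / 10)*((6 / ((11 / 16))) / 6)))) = -0.04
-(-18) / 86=9 / 43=0.21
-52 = -52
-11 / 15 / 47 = -11 / 705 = -0.02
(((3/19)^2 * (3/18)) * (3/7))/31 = 0.00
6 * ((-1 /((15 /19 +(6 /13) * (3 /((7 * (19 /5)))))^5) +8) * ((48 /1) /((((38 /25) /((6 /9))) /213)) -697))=5284009509676967863814 /41299739548509375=127942.93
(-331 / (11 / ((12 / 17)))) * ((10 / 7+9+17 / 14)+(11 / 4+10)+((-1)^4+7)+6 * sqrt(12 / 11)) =-900651 / 1309 - 47664 * sqrt(33) / 2057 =-821.16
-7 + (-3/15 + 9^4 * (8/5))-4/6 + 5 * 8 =157946/15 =10529.73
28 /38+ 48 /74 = 974 /703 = 1.39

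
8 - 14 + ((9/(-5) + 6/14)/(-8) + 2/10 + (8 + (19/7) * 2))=7.80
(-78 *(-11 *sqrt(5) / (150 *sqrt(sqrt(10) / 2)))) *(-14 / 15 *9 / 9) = -2002 *10^(1 / 4) / 375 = -9.49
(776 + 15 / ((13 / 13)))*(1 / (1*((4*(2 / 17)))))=13447 / 8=1680.88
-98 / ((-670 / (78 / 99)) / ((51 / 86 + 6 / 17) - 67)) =-61515727 / 8081205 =-7.61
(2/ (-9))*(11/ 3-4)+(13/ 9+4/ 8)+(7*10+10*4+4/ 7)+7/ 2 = 21941/ 189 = 116.09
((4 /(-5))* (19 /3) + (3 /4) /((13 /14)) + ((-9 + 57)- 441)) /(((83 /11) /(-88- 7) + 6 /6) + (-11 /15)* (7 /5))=161902895 /43238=3744.46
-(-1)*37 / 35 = 37 / 35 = 1.06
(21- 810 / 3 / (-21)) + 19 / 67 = 16012 / 469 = 34.14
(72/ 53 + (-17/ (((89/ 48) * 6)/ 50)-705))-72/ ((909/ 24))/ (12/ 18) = -372985673/ 476417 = -782.90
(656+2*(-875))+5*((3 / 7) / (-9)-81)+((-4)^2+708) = -16280 / 21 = -775.24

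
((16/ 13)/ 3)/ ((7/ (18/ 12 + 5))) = 8/ 21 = 0.38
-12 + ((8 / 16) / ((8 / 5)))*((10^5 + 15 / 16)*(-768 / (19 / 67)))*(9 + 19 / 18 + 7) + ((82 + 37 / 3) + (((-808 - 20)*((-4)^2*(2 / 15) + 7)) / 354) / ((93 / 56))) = -1443452059.26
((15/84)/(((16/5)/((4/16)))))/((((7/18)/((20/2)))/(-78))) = -43875/1568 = -27.98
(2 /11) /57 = 0.00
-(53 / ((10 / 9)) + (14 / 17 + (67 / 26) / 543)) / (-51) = 29117693 / 30600765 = 0.95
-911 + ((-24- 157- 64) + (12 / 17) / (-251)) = -4932664 / 4267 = -1156.00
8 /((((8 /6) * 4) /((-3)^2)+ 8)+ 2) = 108 /143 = 0.76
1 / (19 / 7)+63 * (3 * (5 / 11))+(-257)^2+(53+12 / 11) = 1257598 / 19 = 66189.37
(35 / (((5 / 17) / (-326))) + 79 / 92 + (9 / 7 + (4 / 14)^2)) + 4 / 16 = -87436095 / 2254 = -38791.52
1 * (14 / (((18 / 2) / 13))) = 182 / 9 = 20.22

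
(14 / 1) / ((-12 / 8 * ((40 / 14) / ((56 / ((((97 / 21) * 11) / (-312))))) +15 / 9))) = -5992896 / 1064825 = -5.63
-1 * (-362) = 362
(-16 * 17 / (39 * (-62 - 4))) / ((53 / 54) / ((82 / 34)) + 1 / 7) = 234192 / 1218503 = 0.19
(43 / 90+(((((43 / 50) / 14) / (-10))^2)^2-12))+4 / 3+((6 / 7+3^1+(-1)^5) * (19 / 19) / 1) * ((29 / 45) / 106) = -3883068699456410641 / 381759000000000000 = -10.17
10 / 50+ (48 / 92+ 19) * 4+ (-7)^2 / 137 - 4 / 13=16044578 / 204815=78.34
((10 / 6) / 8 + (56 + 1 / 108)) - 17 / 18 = 11939 / 216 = 55.27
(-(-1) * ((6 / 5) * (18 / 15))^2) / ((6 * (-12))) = -18 / 625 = -0.03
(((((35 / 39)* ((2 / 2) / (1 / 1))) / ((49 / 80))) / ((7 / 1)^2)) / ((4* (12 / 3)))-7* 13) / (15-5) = -608641 / 66885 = -9.10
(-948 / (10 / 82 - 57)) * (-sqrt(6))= -40.83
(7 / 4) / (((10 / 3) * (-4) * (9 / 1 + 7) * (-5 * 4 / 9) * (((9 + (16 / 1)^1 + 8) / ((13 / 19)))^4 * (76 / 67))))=0.00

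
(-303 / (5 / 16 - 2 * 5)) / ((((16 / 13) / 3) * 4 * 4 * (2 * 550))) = 0.00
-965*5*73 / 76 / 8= -352225 / 608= -579.32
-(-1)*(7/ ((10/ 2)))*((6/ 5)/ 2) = 0.84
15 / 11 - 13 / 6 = -53 / 66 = -0.80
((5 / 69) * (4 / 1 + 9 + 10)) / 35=1 / 21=0.05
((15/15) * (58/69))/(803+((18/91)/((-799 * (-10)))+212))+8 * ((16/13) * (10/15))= 6.56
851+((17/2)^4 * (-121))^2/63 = 6332594147.98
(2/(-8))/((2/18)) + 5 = 11/4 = 2.75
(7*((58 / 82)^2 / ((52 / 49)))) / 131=288463 / 11450972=0.03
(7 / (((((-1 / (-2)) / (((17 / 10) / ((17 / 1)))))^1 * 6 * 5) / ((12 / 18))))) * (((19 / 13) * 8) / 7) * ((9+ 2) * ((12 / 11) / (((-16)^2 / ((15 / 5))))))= 0.01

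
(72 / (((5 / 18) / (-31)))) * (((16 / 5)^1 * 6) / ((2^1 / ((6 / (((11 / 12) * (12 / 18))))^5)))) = -28335227910488064 / 4026275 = -7037578881.35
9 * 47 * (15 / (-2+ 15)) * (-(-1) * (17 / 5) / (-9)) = -2397 / 13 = -184.38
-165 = -165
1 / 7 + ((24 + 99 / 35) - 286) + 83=-176.03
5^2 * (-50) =-1250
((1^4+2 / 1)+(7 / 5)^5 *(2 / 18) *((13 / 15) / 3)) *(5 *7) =28107562 / 253125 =111.04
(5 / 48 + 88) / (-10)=-8.81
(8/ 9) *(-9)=-8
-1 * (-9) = 9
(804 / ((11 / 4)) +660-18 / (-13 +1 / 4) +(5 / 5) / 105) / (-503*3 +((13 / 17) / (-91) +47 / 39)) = -243458371 / 384874325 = -0.63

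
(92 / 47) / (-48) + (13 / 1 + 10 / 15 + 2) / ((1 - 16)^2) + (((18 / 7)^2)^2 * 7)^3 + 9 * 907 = 28675523.08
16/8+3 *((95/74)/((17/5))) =3941/1258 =3.13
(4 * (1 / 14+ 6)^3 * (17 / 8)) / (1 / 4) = 10440125 / 1372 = 7609.42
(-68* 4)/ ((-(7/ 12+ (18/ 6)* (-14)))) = -3264/ 497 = -6.57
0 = 0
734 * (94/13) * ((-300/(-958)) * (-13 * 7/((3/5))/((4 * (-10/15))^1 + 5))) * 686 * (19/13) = -674470398000/6227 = -108313858.68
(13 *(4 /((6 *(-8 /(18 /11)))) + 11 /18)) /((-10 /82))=-25051 /495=-50.61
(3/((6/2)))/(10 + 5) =1/15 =0.07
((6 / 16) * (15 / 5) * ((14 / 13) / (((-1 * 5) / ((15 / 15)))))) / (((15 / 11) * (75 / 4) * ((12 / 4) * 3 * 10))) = -77 / 731250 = -0.00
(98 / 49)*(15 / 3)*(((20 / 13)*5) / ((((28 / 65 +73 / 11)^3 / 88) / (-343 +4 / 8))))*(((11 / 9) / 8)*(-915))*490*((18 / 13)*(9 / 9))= 80375657143031250000 / 129017283877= 622983640.08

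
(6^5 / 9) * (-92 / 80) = -4968 / 5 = -993.60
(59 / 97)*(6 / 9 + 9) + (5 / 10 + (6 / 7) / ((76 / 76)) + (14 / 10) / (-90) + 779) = 120114961 / 152775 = 786.22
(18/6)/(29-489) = -3/460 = -0.01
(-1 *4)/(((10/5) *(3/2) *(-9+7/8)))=32/195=0.16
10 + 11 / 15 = 161 / 15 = 10.73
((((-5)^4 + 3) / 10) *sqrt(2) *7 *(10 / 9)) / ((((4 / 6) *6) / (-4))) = -4396 *sqrt(2) / 9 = -690.76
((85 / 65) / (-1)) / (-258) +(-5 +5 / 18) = -23732 / 5031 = -4.72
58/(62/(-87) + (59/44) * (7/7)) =222024/2405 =92.32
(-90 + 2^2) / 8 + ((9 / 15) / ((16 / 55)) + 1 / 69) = -9575 / 1104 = -8.67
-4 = -4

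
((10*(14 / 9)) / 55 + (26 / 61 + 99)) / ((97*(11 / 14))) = 8430002 / 6443613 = 1.31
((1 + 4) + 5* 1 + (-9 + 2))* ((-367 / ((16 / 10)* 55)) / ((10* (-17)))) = 1101 / 14960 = 0.07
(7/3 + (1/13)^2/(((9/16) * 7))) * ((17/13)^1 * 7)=422603/19773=21.37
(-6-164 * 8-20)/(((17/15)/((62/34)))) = -622170/289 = -2152.84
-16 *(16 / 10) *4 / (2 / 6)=-1536 / 5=-307.20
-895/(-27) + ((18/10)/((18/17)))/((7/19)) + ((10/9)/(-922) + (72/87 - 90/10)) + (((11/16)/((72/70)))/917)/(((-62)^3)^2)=178016275475371211586007/6016336771784793108480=29.59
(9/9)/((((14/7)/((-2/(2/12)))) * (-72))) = 1/12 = 0.08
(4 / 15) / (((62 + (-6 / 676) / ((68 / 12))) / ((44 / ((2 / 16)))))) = 8090368 / 5343645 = 1.51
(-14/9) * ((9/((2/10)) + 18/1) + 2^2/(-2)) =-854/9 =-94.89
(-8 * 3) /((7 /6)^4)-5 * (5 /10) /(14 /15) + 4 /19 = -15.42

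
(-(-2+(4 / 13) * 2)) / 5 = 18 / 65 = 0.28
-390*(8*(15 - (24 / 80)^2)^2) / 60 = -28900053 / 2500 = -11560.02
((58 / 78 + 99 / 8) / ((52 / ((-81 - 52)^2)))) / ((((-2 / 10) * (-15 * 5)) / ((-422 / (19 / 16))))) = -804033013 / 7605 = -105724.26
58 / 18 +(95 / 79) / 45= 770 / 237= 3.25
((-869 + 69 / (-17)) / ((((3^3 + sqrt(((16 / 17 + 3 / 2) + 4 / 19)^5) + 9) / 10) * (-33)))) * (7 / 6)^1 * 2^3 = 110007961867113605120 / 1441589123393156133 - 33261267091935680 * sqrt(1106598) / 1441589123393156133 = 52.04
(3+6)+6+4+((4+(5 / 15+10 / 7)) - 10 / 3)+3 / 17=2571 / 119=21.61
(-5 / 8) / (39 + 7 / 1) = -5 / 368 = -0.01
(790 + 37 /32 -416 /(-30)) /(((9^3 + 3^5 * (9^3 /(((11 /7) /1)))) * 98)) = 4250521 /58708177920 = 0.00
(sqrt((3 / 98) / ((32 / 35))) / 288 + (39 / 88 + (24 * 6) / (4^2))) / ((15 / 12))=sqrt(105) / 20160 + 831 / 110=7.56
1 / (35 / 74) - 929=-32441 / 35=-926.89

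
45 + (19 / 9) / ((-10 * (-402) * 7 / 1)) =11396719 / 253260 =45.00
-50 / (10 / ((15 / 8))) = -75 / 8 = -9.38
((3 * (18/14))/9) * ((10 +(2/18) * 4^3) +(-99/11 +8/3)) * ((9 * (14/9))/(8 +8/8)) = 194/27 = 7.19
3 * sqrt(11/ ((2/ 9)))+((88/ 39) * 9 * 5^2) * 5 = 9 * sqrt(22)/ 2+33000/ 13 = 2559.57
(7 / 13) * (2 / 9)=14 / 117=0.12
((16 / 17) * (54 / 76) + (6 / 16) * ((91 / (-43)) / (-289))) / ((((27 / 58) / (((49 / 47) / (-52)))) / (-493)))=17422547065 / 1222009776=14.26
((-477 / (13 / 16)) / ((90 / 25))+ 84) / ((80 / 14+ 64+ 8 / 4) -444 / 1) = 0.21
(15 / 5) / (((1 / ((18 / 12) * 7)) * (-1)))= -63 / 2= -31.50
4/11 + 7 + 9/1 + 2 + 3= 235/11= 21.36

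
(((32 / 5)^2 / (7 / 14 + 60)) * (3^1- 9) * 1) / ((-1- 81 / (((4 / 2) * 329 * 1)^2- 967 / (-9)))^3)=11368610894526548487744 / 2800239917650990217425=4.06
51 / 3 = 17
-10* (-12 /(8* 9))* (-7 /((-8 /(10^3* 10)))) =43750 /3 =14583.33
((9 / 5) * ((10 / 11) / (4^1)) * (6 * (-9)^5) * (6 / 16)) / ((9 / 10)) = -2657205 / 44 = -60391.02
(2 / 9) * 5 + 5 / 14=185 / 126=1.47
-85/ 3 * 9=-255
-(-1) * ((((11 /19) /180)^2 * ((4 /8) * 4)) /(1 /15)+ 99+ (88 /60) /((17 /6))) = 659601041 /6627960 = 99.52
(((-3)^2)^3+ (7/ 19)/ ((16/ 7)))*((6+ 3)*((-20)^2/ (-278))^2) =4987462500/ 367099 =13586.15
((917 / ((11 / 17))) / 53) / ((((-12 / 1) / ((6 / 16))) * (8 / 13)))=-202657 / 149248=-1.36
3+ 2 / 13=41 / 13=3.15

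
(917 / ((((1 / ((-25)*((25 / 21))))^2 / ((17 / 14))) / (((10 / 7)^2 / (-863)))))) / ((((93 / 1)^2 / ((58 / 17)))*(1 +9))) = -14839843750 / 161291455983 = -0.09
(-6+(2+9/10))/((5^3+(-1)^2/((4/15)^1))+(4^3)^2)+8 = 675898/84495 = 8.00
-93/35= -2.66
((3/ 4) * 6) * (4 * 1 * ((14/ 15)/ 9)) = 28/ 15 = 1.87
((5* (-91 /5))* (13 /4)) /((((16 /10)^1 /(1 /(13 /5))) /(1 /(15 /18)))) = -1365 /16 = -85.31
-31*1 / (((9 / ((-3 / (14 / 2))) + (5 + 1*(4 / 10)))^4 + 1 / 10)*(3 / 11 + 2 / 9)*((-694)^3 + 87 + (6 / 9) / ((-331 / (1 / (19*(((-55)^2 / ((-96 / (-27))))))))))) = 1970505445218750 / 622808105399768300659271807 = 0.00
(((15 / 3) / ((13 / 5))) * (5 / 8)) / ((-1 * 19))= -125 / 1976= -0.06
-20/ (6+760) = -10/ 383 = -0.03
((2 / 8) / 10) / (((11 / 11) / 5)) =1 / 8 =0.12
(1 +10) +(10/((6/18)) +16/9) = 42.78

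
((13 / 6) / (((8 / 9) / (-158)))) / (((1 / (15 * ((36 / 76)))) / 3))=-1247805 / 152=-8209.24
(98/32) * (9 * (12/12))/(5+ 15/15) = 147/32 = 4.59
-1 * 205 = -205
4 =4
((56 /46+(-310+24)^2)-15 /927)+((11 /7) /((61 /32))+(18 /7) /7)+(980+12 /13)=22860062649251 /276156699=82779.32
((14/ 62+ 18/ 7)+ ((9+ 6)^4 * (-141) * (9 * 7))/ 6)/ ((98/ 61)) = -1984234499071/ 42532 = -46652743.79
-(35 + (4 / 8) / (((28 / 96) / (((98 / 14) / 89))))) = -3127 / 89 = -35.13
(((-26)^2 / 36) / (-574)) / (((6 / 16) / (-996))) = 224432 / 2583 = 86.89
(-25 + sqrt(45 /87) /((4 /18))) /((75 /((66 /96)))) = -11 /48 + 33 * sqrt(435) /23200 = -0.20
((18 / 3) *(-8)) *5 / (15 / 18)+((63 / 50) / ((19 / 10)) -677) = -91612 / 95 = -964.34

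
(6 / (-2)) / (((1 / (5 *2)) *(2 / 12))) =-180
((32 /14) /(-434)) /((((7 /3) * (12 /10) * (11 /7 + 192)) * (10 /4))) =-0.00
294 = 294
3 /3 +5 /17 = 22 /17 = 1.29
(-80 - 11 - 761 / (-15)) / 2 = -302 / 15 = -20.13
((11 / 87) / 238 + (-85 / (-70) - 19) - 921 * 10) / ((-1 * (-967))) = -95535260 / 10011351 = -9.54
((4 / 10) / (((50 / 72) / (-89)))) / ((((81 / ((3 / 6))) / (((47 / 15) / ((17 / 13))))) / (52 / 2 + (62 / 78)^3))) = -5260825244 / 261802125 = -20.09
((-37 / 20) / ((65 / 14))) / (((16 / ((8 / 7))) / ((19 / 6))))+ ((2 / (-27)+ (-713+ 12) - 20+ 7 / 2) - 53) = -54100627 / 70200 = -770.66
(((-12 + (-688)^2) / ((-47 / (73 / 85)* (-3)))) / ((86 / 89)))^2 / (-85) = -2364272195311476004 / 22575215962125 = -104728.66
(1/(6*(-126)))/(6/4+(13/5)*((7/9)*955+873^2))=-5/7497509502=-0.00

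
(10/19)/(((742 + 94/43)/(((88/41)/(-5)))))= -0.00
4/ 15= 0.27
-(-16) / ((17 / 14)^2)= 3136 / 289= 10.85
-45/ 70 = -9/ 14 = -0.64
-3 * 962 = -2886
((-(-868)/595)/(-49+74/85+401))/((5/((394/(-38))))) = -12214/1424715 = -0.01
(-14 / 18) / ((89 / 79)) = -553 / 801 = -0.69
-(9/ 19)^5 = -59049/ 2476099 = -0.02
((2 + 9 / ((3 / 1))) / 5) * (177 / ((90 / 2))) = 59 / 15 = 3.93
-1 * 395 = -395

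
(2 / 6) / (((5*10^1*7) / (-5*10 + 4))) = -23 / 525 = -0.04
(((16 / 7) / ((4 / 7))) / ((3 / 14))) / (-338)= -28 / 507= -0.06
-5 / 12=-0.42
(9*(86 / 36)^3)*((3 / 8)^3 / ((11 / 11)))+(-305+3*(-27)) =-379.53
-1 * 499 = -499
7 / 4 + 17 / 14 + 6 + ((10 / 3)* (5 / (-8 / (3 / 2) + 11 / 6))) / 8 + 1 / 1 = 787 / 84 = 9.37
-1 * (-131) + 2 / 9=1181 / 9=131.22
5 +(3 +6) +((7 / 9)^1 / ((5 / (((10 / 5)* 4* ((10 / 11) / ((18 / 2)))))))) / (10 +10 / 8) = 561778 / 40095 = 14.01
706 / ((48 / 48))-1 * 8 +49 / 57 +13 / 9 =119752 / 171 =700.30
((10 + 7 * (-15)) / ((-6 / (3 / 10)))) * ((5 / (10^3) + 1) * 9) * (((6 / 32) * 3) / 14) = 309339 / 179200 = 1.73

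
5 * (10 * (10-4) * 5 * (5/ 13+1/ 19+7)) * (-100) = -275550000/ 247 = -1115587.04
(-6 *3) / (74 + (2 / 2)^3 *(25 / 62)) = -1116 / 4613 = -0.24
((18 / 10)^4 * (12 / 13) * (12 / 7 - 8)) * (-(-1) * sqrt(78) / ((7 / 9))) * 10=-62355744 * sqrt(78) / 79625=-6916.31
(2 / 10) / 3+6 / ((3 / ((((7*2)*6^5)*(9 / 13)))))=29393293 / 195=150734.84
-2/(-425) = 2/425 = 0.00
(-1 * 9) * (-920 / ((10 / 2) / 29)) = 48024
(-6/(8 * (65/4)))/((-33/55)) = 1/13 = 0.08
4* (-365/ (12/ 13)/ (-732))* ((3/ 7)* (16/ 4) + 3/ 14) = 14235/ 3416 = 4.17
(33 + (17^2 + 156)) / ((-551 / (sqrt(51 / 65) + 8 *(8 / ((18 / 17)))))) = -260032 / 4959 -478 *sqrt(3315) / 35815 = -53.20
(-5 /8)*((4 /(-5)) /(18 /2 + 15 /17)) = 17 /336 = 0.05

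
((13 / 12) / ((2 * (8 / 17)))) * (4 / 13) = 17 / 48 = 0.35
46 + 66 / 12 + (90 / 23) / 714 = 281941 / 5474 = 51.51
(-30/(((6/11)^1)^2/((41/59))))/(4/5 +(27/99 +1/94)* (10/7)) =-448846475/7717554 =-58.16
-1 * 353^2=-124609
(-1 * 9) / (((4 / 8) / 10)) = -180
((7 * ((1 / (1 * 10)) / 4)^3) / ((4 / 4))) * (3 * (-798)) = -8379 / 32000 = -0.26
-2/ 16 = -1/ 8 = -0.12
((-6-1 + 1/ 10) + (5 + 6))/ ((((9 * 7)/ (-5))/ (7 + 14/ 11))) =-533/ 198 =-2.69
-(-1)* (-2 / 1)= -2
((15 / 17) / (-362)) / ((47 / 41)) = -615 / 289238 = -0.00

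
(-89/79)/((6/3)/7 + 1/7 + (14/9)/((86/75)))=-0.63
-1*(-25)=25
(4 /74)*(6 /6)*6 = 12 /37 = 0.32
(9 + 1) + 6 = 16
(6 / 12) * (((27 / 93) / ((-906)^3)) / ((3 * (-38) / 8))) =1 / 73004333004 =0.00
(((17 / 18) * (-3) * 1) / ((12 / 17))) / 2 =-289 / 144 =-2.01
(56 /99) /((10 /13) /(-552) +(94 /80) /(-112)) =-75013120 /1576047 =-47.60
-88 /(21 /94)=-393.90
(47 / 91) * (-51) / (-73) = 2397 / 6643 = 0.36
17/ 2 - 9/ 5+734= 740.70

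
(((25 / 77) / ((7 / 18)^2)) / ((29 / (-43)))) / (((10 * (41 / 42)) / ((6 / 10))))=-125388 / 640871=-0.20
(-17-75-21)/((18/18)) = -113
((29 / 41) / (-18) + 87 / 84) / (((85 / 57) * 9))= 39121 / 526932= 0.07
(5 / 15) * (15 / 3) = 1.67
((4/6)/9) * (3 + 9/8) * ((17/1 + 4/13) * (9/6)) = 825/104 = 7.93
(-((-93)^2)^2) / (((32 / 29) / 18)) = -19524157461 / 16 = -1220259841.31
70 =70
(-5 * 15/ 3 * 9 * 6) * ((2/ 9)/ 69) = -100/ 23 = -4.35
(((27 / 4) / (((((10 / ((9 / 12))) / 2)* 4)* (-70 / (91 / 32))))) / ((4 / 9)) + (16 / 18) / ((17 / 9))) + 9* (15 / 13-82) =-65824404817 / 90521600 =-727.17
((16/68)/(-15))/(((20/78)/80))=-416/85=-4.89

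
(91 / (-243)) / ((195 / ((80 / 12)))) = -28 / 2187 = -0.01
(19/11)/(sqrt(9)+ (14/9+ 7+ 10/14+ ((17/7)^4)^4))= 5682831127401771/4817498364206539024948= 0.00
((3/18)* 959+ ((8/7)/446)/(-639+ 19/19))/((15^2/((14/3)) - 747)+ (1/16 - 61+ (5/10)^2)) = -3820341352/18152953071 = -0.21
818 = 818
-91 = -91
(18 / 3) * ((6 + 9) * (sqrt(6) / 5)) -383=-338.91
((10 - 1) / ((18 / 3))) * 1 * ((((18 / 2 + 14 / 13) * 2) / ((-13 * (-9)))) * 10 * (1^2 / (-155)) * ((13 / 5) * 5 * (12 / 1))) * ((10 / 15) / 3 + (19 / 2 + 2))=-110564 / 3627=-30.48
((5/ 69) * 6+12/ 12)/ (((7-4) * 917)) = 11/ 21091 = 0.00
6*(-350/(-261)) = 700/87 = 8.05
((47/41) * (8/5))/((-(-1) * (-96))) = -47/2460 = -0.02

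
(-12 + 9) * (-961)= 2883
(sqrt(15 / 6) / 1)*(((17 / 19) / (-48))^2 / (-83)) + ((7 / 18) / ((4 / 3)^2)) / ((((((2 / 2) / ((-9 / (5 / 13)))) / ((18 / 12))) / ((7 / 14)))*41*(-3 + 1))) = 0.05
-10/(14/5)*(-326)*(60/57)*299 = 366443.61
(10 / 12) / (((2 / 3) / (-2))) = -5 / 2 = -2.50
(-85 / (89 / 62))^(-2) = 7921 / 27772900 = 0.00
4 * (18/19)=72/19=3.79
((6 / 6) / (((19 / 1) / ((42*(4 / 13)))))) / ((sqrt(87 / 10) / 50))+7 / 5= 7 / 5+2800*sqrt(870) / 7163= 12.93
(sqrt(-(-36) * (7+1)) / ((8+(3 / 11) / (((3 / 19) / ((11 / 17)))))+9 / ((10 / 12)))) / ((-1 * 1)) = -1020 * sqrt(2) / 1693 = -0.85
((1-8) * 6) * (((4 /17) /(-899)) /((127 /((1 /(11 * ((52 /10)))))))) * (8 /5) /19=672 /5273536697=0.00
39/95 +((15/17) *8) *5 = 57663/1615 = 35.70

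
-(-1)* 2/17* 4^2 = 32/17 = 1.88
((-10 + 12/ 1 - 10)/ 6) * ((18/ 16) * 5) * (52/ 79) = -390/ 79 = -4.94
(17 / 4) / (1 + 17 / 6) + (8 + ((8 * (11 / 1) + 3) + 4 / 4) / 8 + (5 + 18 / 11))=6893 / 253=27.25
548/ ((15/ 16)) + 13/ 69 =67243/ 115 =584.72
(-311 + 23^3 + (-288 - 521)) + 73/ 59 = 651846/ 59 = 11048.24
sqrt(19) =4.36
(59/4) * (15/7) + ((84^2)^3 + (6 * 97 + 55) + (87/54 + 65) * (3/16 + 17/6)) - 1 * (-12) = 2124650500546865/6048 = 351298032497.83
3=3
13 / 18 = 0.72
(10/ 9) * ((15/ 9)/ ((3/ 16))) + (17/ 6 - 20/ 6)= 9.38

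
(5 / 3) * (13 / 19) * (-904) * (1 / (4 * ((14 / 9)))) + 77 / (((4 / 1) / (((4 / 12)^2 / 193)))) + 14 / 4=-162.17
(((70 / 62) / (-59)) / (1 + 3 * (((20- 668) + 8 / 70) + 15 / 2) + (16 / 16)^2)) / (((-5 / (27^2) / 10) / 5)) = -17860500 / 245709689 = -0.07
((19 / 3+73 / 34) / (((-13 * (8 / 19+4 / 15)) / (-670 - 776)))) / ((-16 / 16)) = -59412525 / 43316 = -1371.61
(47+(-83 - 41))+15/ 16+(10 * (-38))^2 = 2309183/ 16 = 144323.94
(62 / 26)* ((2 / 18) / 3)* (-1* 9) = -31 / 39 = -0.79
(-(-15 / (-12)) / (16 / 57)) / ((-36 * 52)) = 95 / 39936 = 0.00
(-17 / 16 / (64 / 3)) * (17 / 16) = -867 / 16384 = -0.05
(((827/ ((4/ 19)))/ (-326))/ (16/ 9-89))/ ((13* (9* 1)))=15713/ 13307320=0.00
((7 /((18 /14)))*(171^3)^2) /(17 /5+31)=680612995656405 /172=3957052300327.94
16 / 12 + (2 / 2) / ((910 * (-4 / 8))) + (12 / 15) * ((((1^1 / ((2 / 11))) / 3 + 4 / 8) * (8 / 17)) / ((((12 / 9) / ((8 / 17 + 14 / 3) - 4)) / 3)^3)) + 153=19272566546 / 114006165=169.05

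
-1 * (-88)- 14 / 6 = 257 / 3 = 85.67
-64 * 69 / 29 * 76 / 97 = -335616 / 2813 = -119.31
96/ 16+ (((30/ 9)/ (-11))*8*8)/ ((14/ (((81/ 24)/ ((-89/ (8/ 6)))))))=6.07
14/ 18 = 0.78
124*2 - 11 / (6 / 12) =226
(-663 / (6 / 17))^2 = 14115049 / 4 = 3528762.25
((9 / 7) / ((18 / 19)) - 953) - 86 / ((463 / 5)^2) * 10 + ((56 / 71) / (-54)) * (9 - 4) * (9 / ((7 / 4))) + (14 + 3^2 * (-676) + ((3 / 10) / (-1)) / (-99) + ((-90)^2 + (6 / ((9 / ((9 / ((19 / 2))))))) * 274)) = 417822023087246 / 334007267055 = 1250.94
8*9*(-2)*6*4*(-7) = 24192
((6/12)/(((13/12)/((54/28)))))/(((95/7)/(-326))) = -21.38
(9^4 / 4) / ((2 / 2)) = 6561 / 4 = 1640.25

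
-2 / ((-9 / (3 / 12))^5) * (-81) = -1 / 373248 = -0.00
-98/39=-2.51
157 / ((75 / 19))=2983 / 75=39.77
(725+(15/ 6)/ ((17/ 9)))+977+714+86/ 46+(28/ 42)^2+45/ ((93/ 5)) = 528439529/ 218178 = 2422.06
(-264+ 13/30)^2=62520649/900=69467.39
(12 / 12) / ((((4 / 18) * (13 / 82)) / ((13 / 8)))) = 369 / 8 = 46.12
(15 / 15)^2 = 1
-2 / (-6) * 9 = 3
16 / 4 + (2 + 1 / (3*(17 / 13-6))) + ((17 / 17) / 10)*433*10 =80324 / 183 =438.93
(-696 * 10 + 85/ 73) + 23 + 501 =-469743/ 73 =-6434.84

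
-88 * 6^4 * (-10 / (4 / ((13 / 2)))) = 1853280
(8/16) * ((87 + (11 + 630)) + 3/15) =3641/10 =364.10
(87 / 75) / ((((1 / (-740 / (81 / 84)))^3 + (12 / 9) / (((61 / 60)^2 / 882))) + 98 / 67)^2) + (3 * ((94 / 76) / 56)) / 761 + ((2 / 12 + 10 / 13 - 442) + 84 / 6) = -427.06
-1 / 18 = -0.06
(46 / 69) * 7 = 14 / 3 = 4.67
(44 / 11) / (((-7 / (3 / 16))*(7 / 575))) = -1725 / 196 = -8.80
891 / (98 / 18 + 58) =8019 / 571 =14.04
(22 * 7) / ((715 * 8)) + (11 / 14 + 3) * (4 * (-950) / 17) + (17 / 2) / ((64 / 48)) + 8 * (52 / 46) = -1182389487 / 1423240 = -830.77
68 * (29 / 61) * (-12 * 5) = -118320 / 61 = -1939.67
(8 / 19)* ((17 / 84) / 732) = 17 / 146034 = 0.00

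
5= 5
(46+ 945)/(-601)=-991/601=-1.65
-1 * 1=-1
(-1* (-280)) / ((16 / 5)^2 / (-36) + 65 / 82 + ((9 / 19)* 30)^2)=1864926000 / 1348390097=1.38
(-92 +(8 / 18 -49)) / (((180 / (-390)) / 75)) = 411125 / 18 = 22840.28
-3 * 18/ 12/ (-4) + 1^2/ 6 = 31/ 24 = 1.29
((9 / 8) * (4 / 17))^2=81 / 1156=0.07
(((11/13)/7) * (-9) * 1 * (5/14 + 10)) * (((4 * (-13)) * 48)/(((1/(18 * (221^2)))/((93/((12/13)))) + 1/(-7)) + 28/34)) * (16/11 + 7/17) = 91121392705824/1181670091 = 77112.38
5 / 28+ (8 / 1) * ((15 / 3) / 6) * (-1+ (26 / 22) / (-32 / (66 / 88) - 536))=-26605 / 4092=-6.50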